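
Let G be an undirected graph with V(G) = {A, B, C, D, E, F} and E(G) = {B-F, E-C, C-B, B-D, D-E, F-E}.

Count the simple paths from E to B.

E–C–B
E–D–B
E–F–B

3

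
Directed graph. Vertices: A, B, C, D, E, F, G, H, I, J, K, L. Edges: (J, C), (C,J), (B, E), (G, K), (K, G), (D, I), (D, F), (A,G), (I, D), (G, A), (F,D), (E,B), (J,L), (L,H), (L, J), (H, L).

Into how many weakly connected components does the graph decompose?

4

From A: component {A, G, K}.
From B: component {B, E}.
From C: component {C, H, J, L}.
From D: component {D, F, I}.
That's 4 components.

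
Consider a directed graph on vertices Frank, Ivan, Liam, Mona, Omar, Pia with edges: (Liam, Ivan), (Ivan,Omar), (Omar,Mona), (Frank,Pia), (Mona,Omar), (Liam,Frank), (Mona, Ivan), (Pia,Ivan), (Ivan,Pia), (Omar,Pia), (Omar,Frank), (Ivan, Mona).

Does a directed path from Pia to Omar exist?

Explore from Pia.
Distance 1: reach Ivan.
Distance 2: reach Mona, Omar.
Found Omar.

Yes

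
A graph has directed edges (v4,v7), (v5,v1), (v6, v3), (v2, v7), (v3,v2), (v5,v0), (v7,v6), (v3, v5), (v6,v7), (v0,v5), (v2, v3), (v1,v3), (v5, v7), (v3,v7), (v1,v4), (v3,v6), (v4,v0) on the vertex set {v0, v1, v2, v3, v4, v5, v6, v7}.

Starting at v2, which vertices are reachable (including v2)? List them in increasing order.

v0, v1, v2, v3, v4, v5, v6, v7

Start at v2.
Its neighbours: v3, v7.
Then their neighbours: v5, v6.
Then next layer: v0, v1.
Then next layer: v4.
Every vertex is now reached.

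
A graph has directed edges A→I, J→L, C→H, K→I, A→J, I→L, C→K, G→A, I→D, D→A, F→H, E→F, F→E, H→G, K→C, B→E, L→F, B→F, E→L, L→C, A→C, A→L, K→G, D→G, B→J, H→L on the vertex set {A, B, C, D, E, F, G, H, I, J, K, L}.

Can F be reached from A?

Explore from A.
Distance 1: reach C, I, J, L.
Distance 2: reach D, F, H, K.
Found F.

Yes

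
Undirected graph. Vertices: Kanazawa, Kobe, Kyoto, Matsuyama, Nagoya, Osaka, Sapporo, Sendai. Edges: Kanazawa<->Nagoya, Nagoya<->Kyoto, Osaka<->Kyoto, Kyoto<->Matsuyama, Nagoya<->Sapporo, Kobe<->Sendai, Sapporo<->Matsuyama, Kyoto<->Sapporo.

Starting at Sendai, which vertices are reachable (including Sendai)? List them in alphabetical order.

Start at Sendai.
Its neighbours: Kobe.
Nothing further is reachable.

Kobe, Sendai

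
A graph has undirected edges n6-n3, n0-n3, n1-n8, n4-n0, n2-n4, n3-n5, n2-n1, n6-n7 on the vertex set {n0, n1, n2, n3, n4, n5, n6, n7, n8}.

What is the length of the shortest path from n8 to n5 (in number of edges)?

Distance 0: n8.
Distance 1: n1.
Distance 2: n2.
Distance 3: n4.
Distance 4: n0.
Distance 5: n3.
Distance 6: n5, n6 — contains n5.

6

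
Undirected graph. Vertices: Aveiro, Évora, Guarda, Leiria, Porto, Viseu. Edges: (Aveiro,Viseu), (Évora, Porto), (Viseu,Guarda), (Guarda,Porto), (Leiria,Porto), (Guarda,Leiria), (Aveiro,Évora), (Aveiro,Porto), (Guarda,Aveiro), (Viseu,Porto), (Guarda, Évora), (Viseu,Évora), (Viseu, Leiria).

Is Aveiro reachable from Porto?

Yes

Explore from Porto.
Distance 1: reach Aveiro, Évora, Guarda, Leiria, Viseu.
Found Aveiro.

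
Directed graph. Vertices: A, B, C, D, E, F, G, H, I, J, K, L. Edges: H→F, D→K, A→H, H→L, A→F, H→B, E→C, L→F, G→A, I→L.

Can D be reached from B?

B has no outgoing edges, so nothing is reachable from it.

No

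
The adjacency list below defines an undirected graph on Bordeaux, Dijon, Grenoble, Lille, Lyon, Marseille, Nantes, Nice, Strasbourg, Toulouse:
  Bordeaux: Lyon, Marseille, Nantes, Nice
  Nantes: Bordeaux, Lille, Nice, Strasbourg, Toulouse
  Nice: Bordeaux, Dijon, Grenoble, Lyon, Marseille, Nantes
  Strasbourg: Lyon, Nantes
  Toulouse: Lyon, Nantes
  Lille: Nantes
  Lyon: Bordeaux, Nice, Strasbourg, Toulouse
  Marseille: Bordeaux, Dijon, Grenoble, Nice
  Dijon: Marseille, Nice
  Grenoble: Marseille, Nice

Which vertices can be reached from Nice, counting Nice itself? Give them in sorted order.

Start at Nice.
Its neighbours: Bordeaux, Dijon, Grenoble, Lyon, Marseille, Nantes.
Then their neighbours: Lille, Strasbourg, Toulouse.
Every vertex is now reached.

Bordeaux, Dijon, Grenoble, Lille, Lyon, Marseille, Nantes, Nice, Strasbourg, Toulouse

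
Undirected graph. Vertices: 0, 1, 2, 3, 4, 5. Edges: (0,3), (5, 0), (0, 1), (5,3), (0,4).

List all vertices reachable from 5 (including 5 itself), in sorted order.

Start at 5.
Its neighbours: 0, 3.
Then their neighbours: 1, 4.
Nothing further is reachable.

0, 1, 3, 4, 5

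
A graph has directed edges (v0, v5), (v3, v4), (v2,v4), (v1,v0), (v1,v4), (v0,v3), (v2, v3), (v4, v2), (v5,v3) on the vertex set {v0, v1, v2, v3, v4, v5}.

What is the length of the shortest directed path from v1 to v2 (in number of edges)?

Distance 0: v1.
Distance 1: v0, v4.
Distance 2: v2, v3, v5 — contains v2.

2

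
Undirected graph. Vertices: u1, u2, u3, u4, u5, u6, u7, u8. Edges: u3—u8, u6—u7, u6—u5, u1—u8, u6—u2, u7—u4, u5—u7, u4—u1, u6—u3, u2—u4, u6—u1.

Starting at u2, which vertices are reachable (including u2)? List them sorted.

u1, u2, u3, u4, u5, u6, u7, u8

Start at u2.
Its neighbours: u4, u6.
Then their neighbours: u1, u3, u5, u7.
Then next layer: u8.
Every vertex is now reached.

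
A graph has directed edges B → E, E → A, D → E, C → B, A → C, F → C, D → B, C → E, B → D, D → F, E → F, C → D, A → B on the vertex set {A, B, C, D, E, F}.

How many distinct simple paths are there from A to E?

8

A→B→D→E
A→B→D→F→C→E
A→B→E
A→C→B→D→E
A→C→B→E
A→C→D→B→E
A→C→D→E
A→C→E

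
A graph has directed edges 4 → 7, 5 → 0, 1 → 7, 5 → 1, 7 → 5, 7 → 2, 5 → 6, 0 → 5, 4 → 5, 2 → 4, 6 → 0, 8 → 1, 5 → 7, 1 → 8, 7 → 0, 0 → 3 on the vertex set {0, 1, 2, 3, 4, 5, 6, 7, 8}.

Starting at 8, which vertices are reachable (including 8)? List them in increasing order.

0, 1, 2, 3, 4, 5, 6, 7, 8

Start at 8.
Its neighbours: 1.
Then their neighbours: 7.
Then next layer: 0, 2, 5.
Then next layer: 3, 4, 6.
Every vertex is now reached.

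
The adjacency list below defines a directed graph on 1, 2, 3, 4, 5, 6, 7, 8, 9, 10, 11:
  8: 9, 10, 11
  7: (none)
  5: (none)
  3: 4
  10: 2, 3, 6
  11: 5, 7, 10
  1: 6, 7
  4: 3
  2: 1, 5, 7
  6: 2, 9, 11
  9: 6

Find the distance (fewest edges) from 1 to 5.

3

Distance 0: 1.
Distance 1: 6, 7.
Distance 2: 2, 9, 11.
Distance 3: 5, 10 — contains 5.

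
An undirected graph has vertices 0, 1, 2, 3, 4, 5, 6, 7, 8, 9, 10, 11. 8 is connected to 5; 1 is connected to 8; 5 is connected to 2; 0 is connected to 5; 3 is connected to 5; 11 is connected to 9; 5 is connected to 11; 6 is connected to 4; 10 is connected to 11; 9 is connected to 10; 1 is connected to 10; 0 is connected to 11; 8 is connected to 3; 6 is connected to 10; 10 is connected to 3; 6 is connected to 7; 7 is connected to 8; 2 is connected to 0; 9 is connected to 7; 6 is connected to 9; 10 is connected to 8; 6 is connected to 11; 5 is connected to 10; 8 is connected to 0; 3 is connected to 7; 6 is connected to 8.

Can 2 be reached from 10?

Explore from 10.
Distance 1: reach 1, 3, 5, 6, 8, 9, 11.
Distance 2: reach 0, 2, 4, 7.
Found 2.

Yes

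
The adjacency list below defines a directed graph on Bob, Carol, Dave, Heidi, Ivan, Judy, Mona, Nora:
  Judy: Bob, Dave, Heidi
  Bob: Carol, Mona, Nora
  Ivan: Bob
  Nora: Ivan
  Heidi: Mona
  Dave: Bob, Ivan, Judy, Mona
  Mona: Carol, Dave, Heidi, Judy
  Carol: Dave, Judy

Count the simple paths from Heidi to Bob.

Heidi→Mona→Carol→Dave→Bob
Heidi→Mona→Carol→Dave→Ivan→Bob
Heidi→Mona→Carol→Dave→Judy→Bob
Heidi→Mona→Carol→Judy→Bob
Heidi→Mona→Carol→Judy→Dave→Bob
Heidi→Mona→Carol→Judy→Dave→Ivan→Bob
Heidi→Mona→Dave→Bob
Heidi→Mona→Dave→Ivan→Bob
Heidi→Mona→Dave→Judy→Bob
Heidi→Mona→Judy→Bob
Heidi→Mona→Judy→Dave→Bob
Heidi→Mona→Judy→Dave→Ivan→Bob

12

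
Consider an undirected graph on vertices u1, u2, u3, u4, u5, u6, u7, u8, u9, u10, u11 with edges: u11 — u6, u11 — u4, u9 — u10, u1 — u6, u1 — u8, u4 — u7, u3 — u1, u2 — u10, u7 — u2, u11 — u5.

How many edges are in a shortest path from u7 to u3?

5

Distance 0: u7.
Distance 1: u2, u4.
Distance 2: u10, u11.
Distance 3: u5, u6, u9.
Distance 4: u1.
Distance 5: u3, u8 — contains u3.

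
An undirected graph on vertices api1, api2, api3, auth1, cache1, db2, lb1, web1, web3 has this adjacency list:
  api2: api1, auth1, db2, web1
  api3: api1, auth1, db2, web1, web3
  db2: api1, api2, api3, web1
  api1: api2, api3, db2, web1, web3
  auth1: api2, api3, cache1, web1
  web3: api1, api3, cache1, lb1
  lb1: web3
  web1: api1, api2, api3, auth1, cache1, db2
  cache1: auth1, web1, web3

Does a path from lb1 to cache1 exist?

Explore from lb1.
Distance 1: reach web3.
Distance 2: reach api1, api3, cache1.
Found cache1.

Yes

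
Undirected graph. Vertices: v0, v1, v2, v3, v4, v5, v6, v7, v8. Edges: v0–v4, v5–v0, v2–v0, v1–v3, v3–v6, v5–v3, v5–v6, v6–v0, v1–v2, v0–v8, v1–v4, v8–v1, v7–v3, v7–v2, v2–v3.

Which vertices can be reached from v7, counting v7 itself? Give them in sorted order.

v0, v1, v2, v3, v4, v5, v6, v7, v8

Start at v7.
Its neighbours: v2, v3.
Then their neighbours: v0, v1, v5, v6.
Then next layer: v4, v8.
Every vertex is now reached.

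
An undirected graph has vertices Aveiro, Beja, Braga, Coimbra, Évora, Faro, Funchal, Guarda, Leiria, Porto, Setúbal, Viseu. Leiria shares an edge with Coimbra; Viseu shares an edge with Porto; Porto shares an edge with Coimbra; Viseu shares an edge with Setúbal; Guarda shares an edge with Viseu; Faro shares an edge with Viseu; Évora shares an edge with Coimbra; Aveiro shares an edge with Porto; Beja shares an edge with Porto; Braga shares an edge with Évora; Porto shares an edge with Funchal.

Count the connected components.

From Aveiro: component {Aveiro, Beja, Braga, Coimbra, Évora, Faro, Funchal, Guarda, Leiria, Porto, Setúbal, Viseu}.
That's 1 component.

1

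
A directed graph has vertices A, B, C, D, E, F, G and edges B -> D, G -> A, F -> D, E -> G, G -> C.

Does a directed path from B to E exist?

Explore from B.
Distance 1: reach D.
The search from B is exhausted; no directed path reaches E.

No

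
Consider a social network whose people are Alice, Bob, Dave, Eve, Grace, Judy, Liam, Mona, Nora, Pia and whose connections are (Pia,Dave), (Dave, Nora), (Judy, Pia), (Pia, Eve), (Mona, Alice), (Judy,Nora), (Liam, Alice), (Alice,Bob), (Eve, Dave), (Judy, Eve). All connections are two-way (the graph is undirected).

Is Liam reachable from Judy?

No

Explore from Judy.
Distance 1: reach Eve, Nora, Pia.
Distance 2: reach Dave.
The search is exhausted without reaching Liam; it lies in a different component.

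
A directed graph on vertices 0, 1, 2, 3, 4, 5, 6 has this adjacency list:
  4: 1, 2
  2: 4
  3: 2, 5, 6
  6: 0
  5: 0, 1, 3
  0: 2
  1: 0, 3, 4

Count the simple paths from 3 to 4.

5

3→2→4
3→5→0→2→4
3→5→1→0→2→4
3→5→1→4
3→6→0→2→4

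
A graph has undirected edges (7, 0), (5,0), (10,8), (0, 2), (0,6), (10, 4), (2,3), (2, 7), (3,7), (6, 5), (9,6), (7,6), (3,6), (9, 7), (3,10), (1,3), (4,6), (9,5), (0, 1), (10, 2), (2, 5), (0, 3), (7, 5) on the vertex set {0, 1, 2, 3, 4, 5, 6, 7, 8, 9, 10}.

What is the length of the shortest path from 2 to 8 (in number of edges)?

2

Distance 0: 2.
Distance 1: 0, 3, 5, 7, 10.
Distance 2: 1, 4, 6, 8, 9 — contains 8.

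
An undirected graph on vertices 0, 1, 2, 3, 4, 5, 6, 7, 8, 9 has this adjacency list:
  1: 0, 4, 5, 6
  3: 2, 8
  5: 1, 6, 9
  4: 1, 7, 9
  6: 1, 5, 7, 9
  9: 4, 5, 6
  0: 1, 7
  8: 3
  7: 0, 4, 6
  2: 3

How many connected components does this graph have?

2

From 0: component {0, 1, 4, 5, 6, 7, 9}.
From 2: component {2, 3, 8}.
That's 2 components.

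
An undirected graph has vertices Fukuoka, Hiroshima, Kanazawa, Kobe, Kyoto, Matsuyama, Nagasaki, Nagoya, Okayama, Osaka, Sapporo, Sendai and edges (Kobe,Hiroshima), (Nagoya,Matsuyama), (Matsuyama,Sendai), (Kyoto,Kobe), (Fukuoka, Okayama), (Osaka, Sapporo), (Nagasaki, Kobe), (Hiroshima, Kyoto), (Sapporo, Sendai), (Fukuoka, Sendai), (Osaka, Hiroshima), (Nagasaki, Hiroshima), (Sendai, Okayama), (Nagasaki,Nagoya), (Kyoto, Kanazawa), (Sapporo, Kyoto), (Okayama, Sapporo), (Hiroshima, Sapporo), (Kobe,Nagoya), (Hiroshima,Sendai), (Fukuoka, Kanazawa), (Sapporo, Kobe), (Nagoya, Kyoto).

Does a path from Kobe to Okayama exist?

Explore from Kobe.
Distance 1: reach Hiroshima, Kyoto, Nagasaki, Nagoya, Sapporo.
Distance 2: reach Kanazawa, Matsuyama, Okayama, Osaka, Sendai.
Found Okayama.

Yes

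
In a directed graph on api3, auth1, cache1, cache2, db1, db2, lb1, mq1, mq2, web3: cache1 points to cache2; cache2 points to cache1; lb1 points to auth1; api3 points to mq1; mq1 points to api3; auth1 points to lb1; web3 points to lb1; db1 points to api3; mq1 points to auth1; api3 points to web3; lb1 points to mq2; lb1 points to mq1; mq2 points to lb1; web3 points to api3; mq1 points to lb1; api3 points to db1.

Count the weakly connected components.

From api3: component {api3, auth1, db1, lb1, mq1, mq2, web3}.
From cache1: component {cache1, cache2}.
From db2: component {db2}.
That's 3 components.

3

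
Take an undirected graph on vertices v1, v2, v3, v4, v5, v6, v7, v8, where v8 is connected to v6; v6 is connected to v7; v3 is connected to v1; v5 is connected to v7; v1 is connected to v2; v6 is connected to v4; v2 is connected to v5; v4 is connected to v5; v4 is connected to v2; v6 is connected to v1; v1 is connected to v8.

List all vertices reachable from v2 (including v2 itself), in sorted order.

v1, v2, v3, v4, v5, v6, v7, v8

Start at v2.
Its neighbours: v1, v4, v5.
Then their neighbours: v3, v6, v7, v8.
Every vertex is now reached.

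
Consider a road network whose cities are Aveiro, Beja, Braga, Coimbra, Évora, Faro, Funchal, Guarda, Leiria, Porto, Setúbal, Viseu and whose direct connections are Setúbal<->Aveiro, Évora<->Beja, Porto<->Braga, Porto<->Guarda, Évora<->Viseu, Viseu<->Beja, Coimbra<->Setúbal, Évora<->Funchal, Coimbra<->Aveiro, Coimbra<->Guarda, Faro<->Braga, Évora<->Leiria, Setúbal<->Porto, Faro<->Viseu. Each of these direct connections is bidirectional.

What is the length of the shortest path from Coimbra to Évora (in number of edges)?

Distance 0: Coimbra.
Distance 1: Aveiro, Guarda, Setúbal.
Distance 2: Porto.
Distance 3: Braga.
Distance 4: Faro.
Distance 5: Viseu.
Distance 6: Beja, Évora — contains Évora.

6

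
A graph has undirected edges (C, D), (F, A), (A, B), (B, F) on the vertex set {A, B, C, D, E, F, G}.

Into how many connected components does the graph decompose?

From A: component {A, B, F}.
From C: component {C, D}.
From E: component {E}.
From G: component {G}.
That's 4 components.

4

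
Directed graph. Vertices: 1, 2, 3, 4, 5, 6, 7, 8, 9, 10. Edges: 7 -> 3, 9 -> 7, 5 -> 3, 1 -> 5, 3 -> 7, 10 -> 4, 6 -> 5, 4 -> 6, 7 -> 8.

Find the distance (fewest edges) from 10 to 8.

6

Distance 0: 10.
Distance 1: 4.
Distance 2: 6.
Distance 3: 5.
Distance 4: 3.
Distance 5: 7.
Distance 6: 8 — contains 8.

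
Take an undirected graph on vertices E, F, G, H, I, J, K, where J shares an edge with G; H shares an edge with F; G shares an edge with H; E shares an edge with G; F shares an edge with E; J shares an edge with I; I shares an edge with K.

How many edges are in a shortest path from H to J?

Distance 0: H.
Distance 1: F, G.
Distance 2: E, J — contains J.

2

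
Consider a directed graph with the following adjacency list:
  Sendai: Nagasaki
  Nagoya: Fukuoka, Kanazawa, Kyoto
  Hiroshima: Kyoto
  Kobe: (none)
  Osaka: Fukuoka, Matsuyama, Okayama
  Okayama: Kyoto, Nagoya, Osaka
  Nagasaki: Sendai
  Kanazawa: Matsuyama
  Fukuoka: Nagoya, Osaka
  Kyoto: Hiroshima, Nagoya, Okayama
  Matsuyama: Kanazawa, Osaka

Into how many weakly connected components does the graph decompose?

From Fukuoka: component {Fukuoka, Hiroshima, Kanazawa, Kyoto, Matsuyama, Nagoya, Okayama, Osaka}.
From Kobe: component {Kobe}.
From Nagasaki: component {Nagasaki, Sendai}.
That's 3 components.

3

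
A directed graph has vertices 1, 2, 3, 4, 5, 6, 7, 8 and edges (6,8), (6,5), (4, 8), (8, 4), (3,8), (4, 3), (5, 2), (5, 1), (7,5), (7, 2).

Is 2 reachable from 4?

No

Explore from 4.
Distance 1: reach 3, 8.
The search from 4 is exhausted; no directed path reaches 2.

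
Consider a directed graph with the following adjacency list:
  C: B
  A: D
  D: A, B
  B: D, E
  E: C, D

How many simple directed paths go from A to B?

A→D→B

1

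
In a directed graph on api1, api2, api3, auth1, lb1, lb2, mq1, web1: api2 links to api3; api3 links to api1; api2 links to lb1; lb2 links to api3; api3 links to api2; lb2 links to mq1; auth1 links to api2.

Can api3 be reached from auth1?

Yes

Explore from auth1.
Distance 1: reach api2.
Distance 2: reach api3, lb1.
Found api3.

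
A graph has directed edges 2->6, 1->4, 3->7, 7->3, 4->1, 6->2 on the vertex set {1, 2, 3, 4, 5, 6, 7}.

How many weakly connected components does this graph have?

From 1: component {1, 4}.
From 2: component {2, 6}.
From 3: component {3, 7}.
From 5: component {5}.
That's 4 components.

4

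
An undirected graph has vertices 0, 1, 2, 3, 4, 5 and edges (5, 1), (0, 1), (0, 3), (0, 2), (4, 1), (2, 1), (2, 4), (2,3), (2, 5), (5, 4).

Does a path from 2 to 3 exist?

Yes

Explore from 2.
Distance 1: reach 0, 1, 3, 4, 5.
Found 3.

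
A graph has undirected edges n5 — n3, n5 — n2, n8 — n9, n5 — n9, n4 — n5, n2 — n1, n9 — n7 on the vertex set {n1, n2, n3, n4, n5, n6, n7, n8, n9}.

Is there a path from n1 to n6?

No

Explore from n1.
Distance 1: reach n2.
Distance 2: reach n5.
Distance 3: reach n3, n4, n9.
Distance 4: reach n7, n8.
The search is exhausted without reaching n6; it lies in a different component.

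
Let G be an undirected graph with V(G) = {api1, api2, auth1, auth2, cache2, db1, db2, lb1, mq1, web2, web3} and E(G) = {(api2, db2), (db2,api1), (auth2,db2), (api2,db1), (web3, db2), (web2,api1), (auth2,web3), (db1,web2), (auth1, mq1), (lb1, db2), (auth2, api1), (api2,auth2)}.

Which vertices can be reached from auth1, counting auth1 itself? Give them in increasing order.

Start at auth1.
Its neighbours: mq1.
Nothing further is reachable.

auth1, mq1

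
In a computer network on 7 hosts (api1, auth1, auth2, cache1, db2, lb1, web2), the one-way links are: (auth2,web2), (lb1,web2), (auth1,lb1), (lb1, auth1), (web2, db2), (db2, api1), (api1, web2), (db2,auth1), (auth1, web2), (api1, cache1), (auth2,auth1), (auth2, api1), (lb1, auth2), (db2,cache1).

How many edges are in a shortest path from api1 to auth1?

3

Distance 0: api1.
Distance 1: cache1, web2.
Distance 2: db2.
Distance 3: auth1 — contains auth1.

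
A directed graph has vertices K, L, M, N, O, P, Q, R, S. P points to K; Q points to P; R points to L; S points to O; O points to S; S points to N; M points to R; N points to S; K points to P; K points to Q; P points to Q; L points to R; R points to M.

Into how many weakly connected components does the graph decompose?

From K: component {K, P, Q}.
From L: component {L, M, R}.
From N: component {N, O, S}.
That's 3 components.

3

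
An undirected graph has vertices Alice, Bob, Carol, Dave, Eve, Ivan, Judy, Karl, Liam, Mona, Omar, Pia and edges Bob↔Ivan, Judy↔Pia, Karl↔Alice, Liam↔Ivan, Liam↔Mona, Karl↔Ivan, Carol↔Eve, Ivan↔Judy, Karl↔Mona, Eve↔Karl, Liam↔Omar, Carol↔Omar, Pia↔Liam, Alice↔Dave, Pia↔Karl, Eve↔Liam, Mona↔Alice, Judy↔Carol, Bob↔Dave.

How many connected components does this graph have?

1

From Alice: component {Alice, Bob, Carol, Dave, Eve, Ivan, Judy, Karl, Liam, Mona, Omar, Pia}.
That's 1 component.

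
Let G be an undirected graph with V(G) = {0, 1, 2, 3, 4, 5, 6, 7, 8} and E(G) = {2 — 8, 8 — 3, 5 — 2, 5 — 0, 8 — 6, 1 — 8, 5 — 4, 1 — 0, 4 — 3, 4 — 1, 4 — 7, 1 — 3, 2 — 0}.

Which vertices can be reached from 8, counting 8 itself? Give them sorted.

0, 1, 2, 3, 4, 5, 6, 7, 8

Start at 8.
Its neighbours: 1, 2, 3, 6.
Then their neighbours: 0, 4, 5.
Then next layer: 7.
Every vertex is now reached.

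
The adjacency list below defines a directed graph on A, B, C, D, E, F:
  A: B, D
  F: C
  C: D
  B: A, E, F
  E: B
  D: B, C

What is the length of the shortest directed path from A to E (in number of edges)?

2

Distance 0: A.
Distance 1: B, D.
Distance 2: C, E, F — contains E.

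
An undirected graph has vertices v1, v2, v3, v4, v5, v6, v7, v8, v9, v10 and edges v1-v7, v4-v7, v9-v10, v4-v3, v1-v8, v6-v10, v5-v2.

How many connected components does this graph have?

3

From v1: component {v1, v3, v4, v7, v8}.
From v2: component {v2, v5}.
From v6: component {v6, v9, v10}.
That's 3 components.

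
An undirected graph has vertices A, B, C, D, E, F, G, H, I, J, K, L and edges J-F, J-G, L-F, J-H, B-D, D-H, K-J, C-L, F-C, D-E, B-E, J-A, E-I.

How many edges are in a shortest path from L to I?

6

Distance 0: L.
Distance 1: C, F.
Distance 2: J.
Distance 3: A, G, H, K.
Distance 4: D.
Distance 5: B, E.
Distance 6: I — contains I.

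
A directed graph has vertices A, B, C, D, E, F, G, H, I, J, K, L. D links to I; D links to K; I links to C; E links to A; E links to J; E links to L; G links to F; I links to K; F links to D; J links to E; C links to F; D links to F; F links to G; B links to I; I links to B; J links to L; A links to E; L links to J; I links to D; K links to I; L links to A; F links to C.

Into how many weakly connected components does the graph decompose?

From A: component {A, E, J, L}.
From B: component {B, C, D, F, G, I, K}.
From H: component {H}.
That's 3 components.

3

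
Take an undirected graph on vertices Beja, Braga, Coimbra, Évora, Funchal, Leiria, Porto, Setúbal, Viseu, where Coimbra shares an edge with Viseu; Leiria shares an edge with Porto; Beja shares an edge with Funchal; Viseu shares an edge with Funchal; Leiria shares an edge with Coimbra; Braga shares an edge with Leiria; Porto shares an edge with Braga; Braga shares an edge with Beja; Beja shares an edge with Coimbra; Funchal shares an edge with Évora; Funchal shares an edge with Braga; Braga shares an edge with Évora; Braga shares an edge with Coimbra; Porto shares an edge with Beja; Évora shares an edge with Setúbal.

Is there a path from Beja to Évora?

Yes

Explore from Beja.
Distance 1: reach Braga, Coimbra, Funchal, Porto.
Distance 2: reach Évora, Leiria, Viseu.
Found Évora.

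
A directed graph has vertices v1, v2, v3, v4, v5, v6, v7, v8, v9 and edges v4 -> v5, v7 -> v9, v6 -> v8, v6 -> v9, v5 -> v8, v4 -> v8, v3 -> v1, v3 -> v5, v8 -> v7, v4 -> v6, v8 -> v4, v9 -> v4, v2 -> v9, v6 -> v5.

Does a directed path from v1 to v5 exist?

v1 has no outgoing edges, so nothing is reachable from it.

No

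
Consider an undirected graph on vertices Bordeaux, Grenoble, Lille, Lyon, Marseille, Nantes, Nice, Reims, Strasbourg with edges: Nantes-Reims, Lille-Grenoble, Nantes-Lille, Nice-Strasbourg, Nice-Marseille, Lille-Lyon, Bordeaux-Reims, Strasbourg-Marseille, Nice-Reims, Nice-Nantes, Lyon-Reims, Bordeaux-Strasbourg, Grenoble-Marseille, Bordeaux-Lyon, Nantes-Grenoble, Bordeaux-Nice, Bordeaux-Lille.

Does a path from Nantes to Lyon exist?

Explore from Nantes.
Distance 1: reach Grenoble, Lille, Nice, Reims.
Distance 2: reach Bordeaux, Lyon, Marseille, Strasbourg.
Found Lyon.

Yes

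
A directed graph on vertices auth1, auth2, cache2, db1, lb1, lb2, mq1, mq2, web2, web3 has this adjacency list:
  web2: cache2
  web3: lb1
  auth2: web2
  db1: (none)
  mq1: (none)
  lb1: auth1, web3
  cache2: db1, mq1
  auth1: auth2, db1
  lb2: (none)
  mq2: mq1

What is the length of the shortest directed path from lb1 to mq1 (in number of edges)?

5

Distance 0: lb1.
Distance 1: auth1, web3.
Distance 2: auth2, db1.
Distance 3: web2.
Distance 4: cache2.
Distance 5: mq1 — contains mq1.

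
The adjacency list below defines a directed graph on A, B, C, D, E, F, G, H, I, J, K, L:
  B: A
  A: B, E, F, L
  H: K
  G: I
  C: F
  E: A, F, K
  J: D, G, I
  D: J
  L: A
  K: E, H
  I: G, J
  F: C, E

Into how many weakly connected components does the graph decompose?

From A: component {A, B, C, E, F, H, K, L}.
From D: component {D, G, I, J}.
That's 2 components.

2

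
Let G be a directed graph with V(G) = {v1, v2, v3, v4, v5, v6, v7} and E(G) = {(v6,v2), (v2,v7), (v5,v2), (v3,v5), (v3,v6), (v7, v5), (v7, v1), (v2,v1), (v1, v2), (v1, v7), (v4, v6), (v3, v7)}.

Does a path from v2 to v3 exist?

No

Explore from v2.
Distance 1: reach v1, v7.
Distance 2: reach v5.
The search from v2 is exhausted; no directed path reaches v3.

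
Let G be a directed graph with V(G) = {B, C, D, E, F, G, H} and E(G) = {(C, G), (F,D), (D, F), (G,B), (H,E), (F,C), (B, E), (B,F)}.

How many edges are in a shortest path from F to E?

4

Distance 0: F.
Distance 1: C, D.
Distance 2: G.
Distance 3: B.
Distance 4: E — contains E.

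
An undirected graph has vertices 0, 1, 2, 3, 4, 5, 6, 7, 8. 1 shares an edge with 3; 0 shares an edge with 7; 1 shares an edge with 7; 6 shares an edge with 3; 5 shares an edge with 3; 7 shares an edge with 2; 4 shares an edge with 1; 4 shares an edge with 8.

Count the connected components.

From 0: component {0, 1, 2, 3, 4, 5, 6, 7, 8}.
That's 1 component.

1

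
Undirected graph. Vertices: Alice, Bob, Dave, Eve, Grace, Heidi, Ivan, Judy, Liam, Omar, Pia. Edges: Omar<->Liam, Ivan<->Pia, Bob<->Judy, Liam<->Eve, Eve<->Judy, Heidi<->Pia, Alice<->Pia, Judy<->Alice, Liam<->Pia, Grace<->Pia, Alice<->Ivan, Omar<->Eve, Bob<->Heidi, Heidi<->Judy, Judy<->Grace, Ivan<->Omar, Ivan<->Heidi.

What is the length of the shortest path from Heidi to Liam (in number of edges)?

Distance 0: Heidi.
Distance 1: Bob, Ivan, Judy, Pia.
Distance 2: Alice, Eve, Grace, Liam, Omar — contains Liam.

2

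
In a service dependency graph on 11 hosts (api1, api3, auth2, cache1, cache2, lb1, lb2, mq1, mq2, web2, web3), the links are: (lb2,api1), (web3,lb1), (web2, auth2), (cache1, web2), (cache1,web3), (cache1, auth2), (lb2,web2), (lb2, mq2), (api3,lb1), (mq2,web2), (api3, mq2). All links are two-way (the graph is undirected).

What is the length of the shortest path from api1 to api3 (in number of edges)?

3

Distance 0: api1.
Distance 1: lb2.
Distance 2: mq2, web2.
Distance 3: api3, auth2, cache1 — contains api3.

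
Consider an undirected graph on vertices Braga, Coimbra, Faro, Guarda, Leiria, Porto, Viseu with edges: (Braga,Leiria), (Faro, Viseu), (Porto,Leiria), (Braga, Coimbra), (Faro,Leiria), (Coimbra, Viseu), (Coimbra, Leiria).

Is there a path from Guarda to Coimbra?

Guarda has no edges, so nothing is reachable from it.

No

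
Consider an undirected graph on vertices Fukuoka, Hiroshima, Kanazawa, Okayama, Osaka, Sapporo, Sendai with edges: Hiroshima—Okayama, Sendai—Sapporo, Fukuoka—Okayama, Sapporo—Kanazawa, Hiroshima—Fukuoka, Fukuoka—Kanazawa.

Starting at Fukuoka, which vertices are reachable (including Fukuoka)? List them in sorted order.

Fukuoka, Hiroshima, Kanazawa, Okayama, Sapporo, Sendai

Start at Fukuoka.
Its neighbours: Hiroshima, Kanazawa, Okayama.
Then their neighbours: Sapporo.
Then next layer: Sendai.
Nothing further is reachable.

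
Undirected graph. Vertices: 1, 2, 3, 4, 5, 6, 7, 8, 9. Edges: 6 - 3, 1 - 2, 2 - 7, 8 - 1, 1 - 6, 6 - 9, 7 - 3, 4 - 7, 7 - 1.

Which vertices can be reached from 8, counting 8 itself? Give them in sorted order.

Start at 8.
Its neighbours: 1.
Then their neighbours: 2, 6, 7.
Then next layer: 3, 4, 9.
Nothing further is reachable.

1, 2, 3, 4, 6, 7, 8, 9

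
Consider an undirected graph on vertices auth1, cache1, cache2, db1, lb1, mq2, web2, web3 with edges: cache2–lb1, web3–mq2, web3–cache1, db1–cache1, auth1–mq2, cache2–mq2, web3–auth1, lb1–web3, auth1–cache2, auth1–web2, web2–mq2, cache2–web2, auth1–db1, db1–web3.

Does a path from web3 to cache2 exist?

Explore from web3.
Distance 1: reach auth1, cache1, db1, lb1, mq2.
Distance 2: reach cache2, web2.
Found cache2.

Yes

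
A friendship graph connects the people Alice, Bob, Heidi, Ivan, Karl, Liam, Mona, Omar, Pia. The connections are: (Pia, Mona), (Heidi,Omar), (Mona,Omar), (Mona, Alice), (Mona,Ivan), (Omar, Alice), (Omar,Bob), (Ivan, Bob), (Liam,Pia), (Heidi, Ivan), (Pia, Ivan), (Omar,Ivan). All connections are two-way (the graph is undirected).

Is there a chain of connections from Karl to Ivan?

Karl has no edges, so nothing is reachable from it.

No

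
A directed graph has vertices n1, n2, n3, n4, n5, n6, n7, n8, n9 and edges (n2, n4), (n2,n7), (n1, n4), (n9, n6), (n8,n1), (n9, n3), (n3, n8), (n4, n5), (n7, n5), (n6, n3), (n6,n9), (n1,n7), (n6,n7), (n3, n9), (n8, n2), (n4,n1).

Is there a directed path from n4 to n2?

Explore from n4.
Distance 1: reach n1, n5.
Distance 2: reach n7.
The search from n4 is exhausted; no directed path reaches n2.

No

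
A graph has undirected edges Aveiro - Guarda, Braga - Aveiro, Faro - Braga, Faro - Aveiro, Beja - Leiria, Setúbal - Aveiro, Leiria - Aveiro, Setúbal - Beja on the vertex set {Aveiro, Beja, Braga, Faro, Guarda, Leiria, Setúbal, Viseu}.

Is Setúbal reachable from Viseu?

No

Viseu has no edges, so nothing is reachable from it.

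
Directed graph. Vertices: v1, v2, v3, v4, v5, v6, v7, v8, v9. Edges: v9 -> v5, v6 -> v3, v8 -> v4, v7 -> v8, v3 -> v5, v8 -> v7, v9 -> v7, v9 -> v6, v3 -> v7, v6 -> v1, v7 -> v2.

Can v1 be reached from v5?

v5 has no outgoing edges, so nothing is reachable from it.

No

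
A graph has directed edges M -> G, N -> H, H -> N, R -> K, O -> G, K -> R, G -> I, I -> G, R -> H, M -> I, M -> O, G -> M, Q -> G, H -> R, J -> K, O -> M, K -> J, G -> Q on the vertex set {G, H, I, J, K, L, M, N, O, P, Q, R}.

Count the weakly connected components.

4

From G: component {G, I, M, O, Q}.
From H: component {H, J, K, N, R}.
From L: component {L}.
From P: component {P}.
That's 4 components.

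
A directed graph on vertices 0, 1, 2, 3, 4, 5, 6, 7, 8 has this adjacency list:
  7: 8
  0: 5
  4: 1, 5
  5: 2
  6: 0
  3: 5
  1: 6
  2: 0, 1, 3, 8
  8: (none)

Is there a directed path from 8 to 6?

No

8 has no outgoing edges, so nothing is reachable from it.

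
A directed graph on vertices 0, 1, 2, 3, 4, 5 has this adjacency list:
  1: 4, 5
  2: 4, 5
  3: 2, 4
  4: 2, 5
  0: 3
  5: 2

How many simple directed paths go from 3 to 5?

3→2→4→5
3→2→5
3→4→2→5
3→4→5

4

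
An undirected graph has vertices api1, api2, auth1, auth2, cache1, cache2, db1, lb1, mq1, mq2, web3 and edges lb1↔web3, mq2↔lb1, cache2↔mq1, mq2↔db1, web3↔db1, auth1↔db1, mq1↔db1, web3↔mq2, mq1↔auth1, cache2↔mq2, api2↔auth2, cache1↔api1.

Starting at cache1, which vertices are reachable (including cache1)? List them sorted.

api1, cache1

Start at cache1.
Its neighbours: api1.
Nothing further is reachable.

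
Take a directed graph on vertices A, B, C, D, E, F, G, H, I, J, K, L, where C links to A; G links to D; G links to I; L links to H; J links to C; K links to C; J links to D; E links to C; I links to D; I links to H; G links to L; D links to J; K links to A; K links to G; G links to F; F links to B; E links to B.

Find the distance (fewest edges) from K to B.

Distance 0: K.
Distance 1: A, C, G.
Distance 2: D, F, I, L.
Distance 3: B, H, J — contains B.

3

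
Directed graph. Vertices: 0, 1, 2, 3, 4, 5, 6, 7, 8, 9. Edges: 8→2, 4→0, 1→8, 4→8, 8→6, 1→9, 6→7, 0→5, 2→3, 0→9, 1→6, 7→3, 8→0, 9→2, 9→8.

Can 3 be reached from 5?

No

5 has no outgoing edges, so nothing is reachable from it.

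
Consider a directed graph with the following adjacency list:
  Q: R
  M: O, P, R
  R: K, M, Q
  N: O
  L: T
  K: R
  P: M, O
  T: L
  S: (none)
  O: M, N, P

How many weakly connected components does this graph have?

From K: component {K, M, N, O, P, Q, R}.
From L: component {L, T}.
From S: component {S}.
That's 3 components.

3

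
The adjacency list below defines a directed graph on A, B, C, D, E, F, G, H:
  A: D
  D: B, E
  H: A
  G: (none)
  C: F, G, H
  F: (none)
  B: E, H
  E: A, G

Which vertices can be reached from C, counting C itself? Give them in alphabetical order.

Start at C.
Its neighbours: F, G, H.
Then their neighbours: A.
Then next layer: D.
Then next layer: B, E.
Every vertex is now reached.

A, B, C, D, E, F, G, H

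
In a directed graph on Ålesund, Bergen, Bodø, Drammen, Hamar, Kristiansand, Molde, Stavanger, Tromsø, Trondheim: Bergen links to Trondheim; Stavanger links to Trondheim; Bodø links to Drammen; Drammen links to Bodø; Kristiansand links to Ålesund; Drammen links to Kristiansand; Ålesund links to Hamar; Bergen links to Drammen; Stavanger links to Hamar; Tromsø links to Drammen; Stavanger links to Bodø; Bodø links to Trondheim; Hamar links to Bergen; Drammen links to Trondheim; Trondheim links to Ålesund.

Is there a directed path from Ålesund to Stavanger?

Explore from Ålesund.
Distance 1: reach Hamar.
Distance 2: reach Bergen.
Distance 3: reach Drammen, Trondheim.
Distance 4: reach Bodø, Kristiansand.
The search from Ålesund is exhausted; no directed path reaches Stavanger.

No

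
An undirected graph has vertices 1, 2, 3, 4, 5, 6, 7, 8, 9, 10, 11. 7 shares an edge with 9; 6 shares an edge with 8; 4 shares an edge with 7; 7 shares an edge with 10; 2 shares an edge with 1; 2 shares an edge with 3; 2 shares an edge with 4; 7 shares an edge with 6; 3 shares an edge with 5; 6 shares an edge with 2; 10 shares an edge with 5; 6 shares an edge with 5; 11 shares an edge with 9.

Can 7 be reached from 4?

Yes

Explore from 4.
Distance 1: reach 2, 7.
Found 7.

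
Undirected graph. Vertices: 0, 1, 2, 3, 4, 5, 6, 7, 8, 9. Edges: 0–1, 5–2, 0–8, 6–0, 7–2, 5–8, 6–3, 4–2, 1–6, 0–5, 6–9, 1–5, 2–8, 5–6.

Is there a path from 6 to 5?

Yes

Explore from 6.
Distance 1: reach 0, 1, 3, 5, 9.
Found 5.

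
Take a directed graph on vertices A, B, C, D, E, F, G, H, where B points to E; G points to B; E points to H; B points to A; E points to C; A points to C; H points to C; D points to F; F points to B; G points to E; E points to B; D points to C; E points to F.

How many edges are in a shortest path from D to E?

3

Distance 0: D.
Distance 1: C, F.
Distance 2: B.
Distance 3: A, E — contains E.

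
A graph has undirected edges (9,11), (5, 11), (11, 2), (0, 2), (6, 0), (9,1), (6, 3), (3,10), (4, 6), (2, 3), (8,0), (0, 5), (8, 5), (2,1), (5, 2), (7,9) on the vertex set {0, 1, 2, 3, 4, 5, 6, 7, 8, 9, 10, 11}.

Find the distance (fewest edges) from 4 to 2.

3

Distance 0: 4.
Distance 1: 6.
Distance 2: 0, 3.
Distance 3: 2, 5, 8, 10 — contains 2.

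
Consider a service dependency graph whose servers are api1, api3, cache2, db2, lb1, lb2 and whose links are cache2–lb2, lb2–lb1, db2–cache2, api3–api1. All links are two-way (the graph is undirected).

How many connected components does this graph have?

From api1: component {api1, api3}.
From cache2: component {cache2, db2, lb1, lb2}.
That's 2 components.

2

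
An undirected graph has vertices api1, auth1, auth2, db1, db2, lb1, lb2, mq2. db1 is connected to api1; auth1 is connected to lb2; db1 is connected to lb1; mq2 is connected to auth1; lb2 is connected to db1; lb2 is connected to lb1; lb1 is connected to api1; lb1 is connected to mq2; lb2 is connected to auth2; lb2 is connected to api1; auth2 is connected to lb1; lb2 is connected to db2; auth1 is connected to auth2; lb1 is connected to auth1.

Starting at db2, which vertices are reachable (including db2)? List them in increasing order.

Start at db2.
Its neighbours: lb2.
Then their neighbours: api1, auth1, auth2, db1, lb1.
Then next layer: mq2.
Every vertex is now reached.

api1, auth1, auth2, db1, db2, lb1, lb2, mq2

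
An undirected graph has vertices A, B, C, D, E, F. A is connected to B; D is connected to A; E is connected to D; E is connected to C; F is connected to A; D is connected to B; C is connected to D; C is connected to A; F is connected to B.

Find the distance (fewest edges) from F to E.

3

Distance 0: F.
Distance 1: A, B.
Distance 2: C, D.
Distance 3: E — contains E.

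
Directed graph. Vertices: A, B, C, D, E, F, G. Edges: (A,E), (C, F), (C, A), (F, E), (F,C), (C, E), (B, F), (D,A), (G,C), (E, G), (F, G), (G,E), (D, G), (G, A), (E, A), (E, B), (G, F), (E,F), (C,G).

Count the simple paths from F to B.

9

F→C→A→E→B
F→C→E→B
F→C→G→A→E→B
F→C→G→E→B
F→E→B
F→G→A→E→B
F→G→C→A→E→B
F→G→C→E→B
F→G→E→B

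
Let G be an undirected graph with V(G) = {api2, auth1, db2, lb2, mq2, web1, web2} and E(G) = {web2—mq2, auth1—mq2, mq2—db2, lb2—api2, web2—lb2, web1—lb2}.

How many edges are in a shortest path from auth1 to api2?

4

Distance 0: auth1.
Distance 1: mq2.
Distance 2: db2, web2.
Distance 3: lb2.
Distance 4: api2, web1 — contains api2.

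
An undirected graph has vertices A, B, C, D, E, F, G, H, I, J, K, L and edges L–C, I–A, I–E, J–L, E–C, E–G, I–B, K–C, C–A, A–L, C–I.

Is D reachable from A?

Explore from A.
Distance 1: reach C, I, L.
Distance 2: reach B, E, J, K.
Distance 3: reach G.
The search is exhausted without reaching D; it lies in a different component.

No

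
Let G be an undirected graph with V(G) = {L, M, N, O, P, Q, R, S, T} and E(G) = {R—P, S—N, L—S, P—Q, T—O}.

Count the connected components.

From L: component {L, N, S}.
From M: component {M}.
From O: component {O, T}.
From P: component {P, Q, R}.
That's 4 components.

4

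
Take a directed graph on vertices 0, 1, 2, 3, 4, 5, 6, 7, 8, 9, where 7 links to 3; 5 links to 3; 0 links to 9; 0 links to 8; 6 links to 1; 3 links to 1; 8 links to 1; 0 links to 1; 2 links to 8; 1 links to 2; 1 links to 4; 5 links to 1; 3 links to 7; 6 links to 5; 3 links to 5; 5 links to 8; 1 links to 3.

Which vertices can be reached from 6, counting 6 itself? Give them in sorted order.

1, 2, 3, 4, 5, 6, 7, 8

Start at 6.
Its neighbours: 1, 5.
Then their neighbours: 2, 3, 4, 8.
Then next layer: 7.
Nothing further is reachable.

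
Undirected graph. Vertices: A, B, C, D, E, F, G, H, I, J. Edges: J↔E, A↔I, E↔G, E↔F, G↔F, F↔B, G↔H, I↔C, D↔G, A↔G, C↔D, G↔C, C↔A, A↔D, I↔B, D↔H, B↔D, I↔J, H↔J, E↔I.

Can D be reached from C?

Explore from C.
Distance 1: reach A, D, G, I.
Found D.

Yes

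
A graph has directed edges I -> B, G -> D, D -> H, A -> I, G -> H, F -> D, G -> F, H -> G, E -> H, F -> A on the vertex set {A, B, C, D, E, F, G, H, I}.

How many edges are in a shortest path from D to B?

Distance 0: D.
Distance 1: H.
Distance 2: G.
Distance 3: F.
Distance 4: A.
Distance 5: I.
Distance 6: B — contains B.

6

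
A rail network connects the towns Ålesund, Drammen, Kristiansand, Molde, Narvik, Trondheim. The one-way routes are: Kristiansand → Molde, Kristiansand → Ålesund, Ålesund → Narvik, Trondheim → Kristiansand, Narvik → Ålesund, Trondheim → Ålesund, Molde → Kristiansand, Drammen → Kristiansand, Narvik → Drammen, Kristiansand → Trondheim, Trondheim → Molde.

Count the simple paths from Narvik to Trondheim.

1

Narvik→Drammen→Kristiansand→Trondheim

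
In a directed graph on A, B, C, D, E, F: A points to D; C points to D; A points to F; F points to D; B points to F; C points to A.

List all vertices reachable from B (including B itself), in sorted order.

Start at B.
Its neighbours: F.
Then their neighbours: D.
Nothing further is reachable.

B, D, F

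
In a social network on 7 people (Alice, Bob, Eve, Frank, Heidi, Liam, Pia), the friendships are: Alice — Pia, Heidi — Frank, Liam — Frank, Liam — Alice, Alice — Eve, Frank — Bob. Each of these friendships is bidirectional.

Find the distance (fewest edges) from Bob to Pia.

4

Distance 0: Bob.
Distance 1: Frank.
Distance 2: Heidi, Liam.
Distance 3: Alice.
Distance 4: Eve, Pia — contains Pia.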